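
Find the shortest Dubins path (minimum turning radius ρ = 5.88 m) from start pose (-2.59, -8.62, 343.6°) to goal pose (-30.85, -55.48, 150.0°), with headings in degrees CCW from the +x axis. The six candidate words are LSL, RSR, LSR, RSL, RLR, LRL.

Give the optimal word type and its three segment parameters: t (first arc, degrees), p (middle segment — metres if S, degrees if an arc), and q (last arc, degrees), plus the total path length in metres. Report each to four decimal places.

RSR: t = 106.8211°, p = 43.1850 m, q = 86.7789°, L = 63.0533 m

Let ψ = atan2(Δy, Δx) = atan2(-46.86, -28.26) = -121.0930° be the start→goal bearing.
Normalize: d = |goal − start| / ρ = 54.721908/5.88 = 9.306447, α = (θ_start − ψ) mod 360° = 104.6930° = 1.827238 rad, β = (θ_goal − ψ) mod 360° = 271.0930° = 4.731466 rad.
Common terms: sin α = 0.967299, cos α = -0.253641, sin β = -0.999818, cos β = 0.019076, cos(α−β) = -0.971961, d² = 86.609954. Work in radians in the unit-radius frame; every candidate has L = ρ·(t + p + q).
LSL: p² = 2 + d² − 2cos(α−β) + 2d(sin α − sin β) = 127.167608; p = √p² = 11.276862; φ = atan2(cos β − cos α, d + sin α − sin β) = 0.024186 rad; t = (φ − α) mod 2π = 4.480133 rad, q = (β − φ) mod 2π = 4.707280 rad → L = 5.88·(4.480133 + 11.276862 + 4.707280) = 5.88·20.464275 = 120.329936 m
RSR: p² = 2 + d² − 2cos(α−β) + 2d(sin β − sin α) = 53.940144; p = √p² = 7.344395; φ = atan2(cos α − cos β, d − sin α + sin β) = -0.037141 rad; t = (α − φ) mod 2π = 1.864379 rad, q = (φ − β) mod 2π = 1.514578 rad → L = 5.88·(1.864379 + 7.344395 + 1.514578) = 5.88·10.723353 = 63.053315 m
LSR: p² = d² − 2 + 2cos(α−β) + 2d(sin α + sin β) = 82.060751; p = √p² = 9.058739; φ = atan2(−cos α − cos β, d + sin α + sin β) − atan2(−2, p) = 0.242583 rad; t = (φ − α) mod 2π = 4.698530 rad, q = (φ − β) mod 2π = 1.794302 rad → L = 5.88·(4.698530 + 9.058739 + 1.794302) = 5.88·15.551571 = 91.443236 m
RSL: p² = d² − 2 + 2cos(α−β) − 2d(sin α + sin β) = 83.271314; p = √p² = 9.125312; φ = atan2(cos α + cos β, d − sin α − sin β) − atan2(2, p) = -0.240871 rad; t = (α − φ) mod 2π = 2.068109 rad, q = (β − φ) mod 2π = 4.972337 rad → L = 5.88·(2.068109 + 9.125312 + 4.972337) = 5.88·16.165757 = 95.054653 m
RLR: c = (6 − d² + 2cos(α−β) + 2d(sin α − sin β))/8 = -5.742518, |c| > 1 → infeasible
LRL: c = (6 − d² + 2cos(α−β) − 2d(sin α − sin β))/8 = -14.895951, |c| > 1 → infeasible
Shortest: RSR with L = 63.053315 m ≈ 63.0533 m
Convert RSR to answer units (arcs ×180/π): t = 1.864379·180/π = 106.8211°, p = ρ·p = 5.88·7.344395 = 43.1850 m, q = 1.514578·180/π = 86.7789°, L = 63.0533 m.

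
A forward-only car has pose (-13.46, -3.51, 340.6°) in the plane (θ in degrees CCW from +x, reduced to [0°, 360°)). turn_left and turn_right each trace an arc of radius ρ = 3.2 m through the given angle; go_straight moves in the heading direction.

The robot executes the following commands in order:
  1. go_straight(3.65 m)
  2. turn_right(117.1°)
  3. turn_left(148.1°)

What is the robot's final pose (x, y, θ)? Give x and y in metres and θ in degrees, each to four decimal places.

set_pose: (x, y, θ) = (-13.4600, -3.5100, 340.6000°), ρ = 3.2
go_straight(3.65): x += 3.65·cos θ, y += 3.65·sin θ → (-10.0172, -4.7224, 340.6000°)
turn_right(117.1°): centre at ρ to the right, rotate −117.1° → (-8.8774, -10.0619, 223.5000°)
turn_left(148.1°): centre at ρ to the left, rotate +148.1° → (-6.0312, -15.5177, 371.6000° ≡ 11.6000°)

(-6.0312, -15.5177, 11.6000°)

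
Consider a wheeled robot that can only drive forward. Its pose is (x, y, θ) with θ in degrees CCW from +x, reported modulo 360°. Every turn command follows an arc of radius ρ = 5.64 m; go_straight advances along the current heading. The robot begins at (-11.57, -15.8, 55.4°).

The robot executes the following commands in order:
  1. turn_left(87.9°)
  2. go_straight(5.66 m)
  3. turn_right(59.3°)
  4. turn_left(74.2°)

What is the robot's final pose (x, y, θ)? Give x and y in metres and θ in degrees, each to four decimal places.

(-23.1330, 6.2450, 158.2000°)

set_pose: (x, y, θ) = (-11.5700, -15.8000, 55.4000°), ρ = 5.64
turn_left(87.9°): centre at ρ to the left, rotate +87.9° → (-12.8419, -8.0753, 143.3000°)
go_straight(5.66): x += 5.66·cos θ, y += 5.66·sin θ → (-17.3799, -4.6928, 143.3000°)
turn_right(59.3°): centre at ρ to the right, rotate −59.3° → (-19.6184, 0.4188, 84.0000°)
turn_left(74.2°): centre at ρ to the left, rotate +74.2° → (-23.1330, 6.2450, 158.2000°)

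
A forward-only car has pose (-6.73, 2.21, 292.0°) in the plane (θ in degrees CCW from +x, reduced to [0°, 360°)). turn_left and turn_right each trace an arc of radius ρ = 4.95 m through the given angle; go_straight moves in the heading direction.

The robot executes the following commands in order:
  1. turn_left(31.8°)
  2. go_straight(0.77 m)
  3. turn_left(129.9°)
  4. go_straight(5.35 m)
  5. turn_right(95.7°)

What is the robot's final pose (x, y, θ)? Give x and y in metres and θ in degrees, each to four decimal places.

(8.1878, 14.5342, 358.0000°)

set_pose: (x, y, θ) = (-6.7300, 2.2100, 292.0000°), ρ = 4.95
turn_left(31.8°): centre at ρ to the left, rotate +31.8° → (-5.0639, 0.0698, 323.8000°)
go_straight(0.77): x += 0.77·cos θ, y += 0.77·sin θ → (-4.4426, -0.3849, 323.8000°)
turn_left(129.9°): centre at ρ to the left, rotate +129.9° → (3.4206, 3.9290, 453.7000° ≡ 93.7000°)
go_straight(5.35): x += 5.35·cos θ, y += 5.35·sin θ → (3.0754, 9.2678, 93.7000°)
turn_right(95.7°): centre at ρ to the right, rotate −95.7° → (8.1878, 14.5342, -2.0000° ≡ 358.0000°)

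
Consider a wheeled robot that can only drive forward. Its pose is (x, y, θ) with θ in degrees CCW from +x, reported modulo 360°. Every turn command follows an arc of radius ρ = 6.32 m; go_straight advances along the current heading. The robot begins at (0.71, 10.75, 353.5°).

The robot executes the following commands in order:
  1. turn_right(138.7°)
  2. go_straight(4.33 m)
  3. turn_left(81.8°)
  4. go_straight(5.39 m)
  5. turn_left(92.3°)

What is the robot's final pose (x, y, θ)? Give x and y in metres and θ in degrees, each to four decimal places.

set_pose: (x, y, θ) = (0.7100, 10.7500, 353.5000°), ρ = 6.32
turn_right(138.7°): centre at ρ to the right, rotate −138.7° → (3.6015, -0.7190, 214.8000°)
go_straight(4.33): x += 4.33·cos θ, y += 4.33·sin θ → (0.0459, -3.1902, 214.8000°)
turn_left(81.8°): centre at ρ to the left, rotate +81.8° → (-1.9983, -11.2097, 296.6000°)
go_straight(5.39): x += 5.39·cos θ, y += 5.39·sin θ → (0.4152, -16.0292, 296.6000°)
turn_left(92.3°): centre at ρ to the left, rotate +92.3° → (9.1206, -18.7323, 388.9000° ≡ 28.9000°)

(9.1206, -18.7323, 28.9000°)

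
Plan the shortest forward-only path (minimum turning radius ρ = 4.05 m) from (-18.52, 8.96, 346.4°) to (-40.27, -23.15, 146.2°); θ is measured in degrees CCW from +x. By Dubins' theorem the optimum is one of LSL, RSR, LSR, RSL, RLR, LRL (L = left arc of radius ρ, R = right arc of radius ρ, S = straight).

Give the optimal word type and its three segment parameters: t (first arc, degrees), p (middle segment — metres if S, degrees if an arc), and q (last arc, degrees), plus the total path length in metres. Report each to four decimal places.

RSR: t = 113.1791°, p = 30.9733 m, q = 87.0209°, L = 45.1246 m

Let ψ = atan2(Δy, Δx) = atan2(-32.11, -21.75) = -124.1121° be the start→goal bearing.
Normalize: d = |goal − start| / ρ = 38.782916/4.05 = 9.576029, α = (θ_start − ψ) mod 360° = 110.5121° = 1.928800 rad, β = (θ_goal − ψ) mod 360° = 270.3121° = 4.717836 rad.
Common terms: sin α = 0.936598, cos α = -0.350405, sin β = -0.999985, cos β = 0.005447, cos(α−β) = -0.938493, d² = 91.700326. Work in radians in the unit-radius frame; every candidate has L = ρ·(t + p + q).
LSL: p² = 2 + d² − 2cos(α−β) + 2d(sin α − sin β) = 132.666868; p = √p² = 11.518110; φ = atan2(cos β − cos α, d + sin α − sin β) = 0.030900 rad; t = (φ − α) mod 2π = 4.385285 rad, q = (β − φ) mod 2π = 4.686936 rad → L = 4.05·(4.385285 + 11.518110 + 4.686936) = 4.05·20.590332 = 83.390844 m
RSR: p² = 2 + d² − 2cos(α−β) + 2d(sin β − sin α) = 58.487757; p = √p² = 7.647729; φ = atan2(cos α − cos β, d − sin α + sin β) = -0.046547 rad; t = (α − φ) mod 2π = 1.975347 rad, q = (φ − β) mod 2π = 1.518802 rad → L = 4.05·(1.975347 + 7.647729 + 1.518802) = 4.05·11.141878 = 45.124606 m
LSR: p² = d² − 2 + 2cos(α−β) + 2d(sin α + sin β) = 86.609349; p = √p² = 9.306414; φ = atan2(−cos α − cos β, d + sin α + sin β) − atan2(−2, p) = 0.247933 rad; t = (φ − α) mod 2π = 4.602318 rad, q = (φ − β) mod 2π = 1.813282 rad → L = 4.05·(4.602318 + 9.306414 + 1.813282) = 4.05·15.722015 = 63.674160 m
RSL: p² = d² − 2 + 2cos(α−β) − 2d(sin α + sin β) = 89.037331; p = √p² = 9.435959; φ = atan2(cos α + cos β, d − sin α − sin β) − atan2(2, p) = -0.244635 rad; t = (α − φ) mod 2π = 2.173435 rad, q = (β − φ) mod 2π = 4.962471 rad → L = 4.05·(2.173435 + 9.435959 + 4.962471) = 4.05·16.571866 = 67.116056 m
RLR: c = (6 − d² + 2cos(α−β) + 2d(sin α − sin β))/8 = -6.310970, |c| > 1 → infeasible
LRL: c = (6 − d² + 2cos(α−β) − 2d(sin α − sin β))/8 = -15.583358, |c| > 1 → infeasible
Shortest: RSR with L = 45.124606 m ≈ 45.1246 m
Convert RSR to answer units (arcs ×180/π): t = 1.975347·180/π = 113.1791°, p = ρ·p = 4.05·7.647729 = 30.9733 m, q = 1.518802·180/π = 87.0209°, L = 45.1246 m.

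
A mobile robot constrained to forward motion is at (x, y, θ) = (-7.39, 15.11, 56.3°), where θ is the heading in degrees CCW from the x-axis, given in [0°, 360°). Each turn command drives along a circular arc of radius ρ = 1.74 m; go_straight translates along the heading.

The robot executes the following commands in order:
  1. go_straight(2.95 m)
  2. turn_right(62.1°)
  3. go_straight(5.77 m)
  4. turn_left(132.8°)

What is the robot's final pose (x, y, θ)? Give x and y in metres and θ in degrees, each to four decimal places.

set_pose: (x, y, θ) = (-7.3900, 15.1100, 56.3000°), ρ = 1.74
go_straight(2.95): x += 2.95·cos θ, y += 2.95·sin θ → (-5.7532, 17.5643, 56.3000°)
turn_right(62.1°): centre at ρ to the right, rotate −62.1° → (-4.1298, 18.3299, -5.8000° ≡ 354.2000°)
go_straight(5.77): x += 5.77·cos θ, y += 5.77·sin θ → (1.6107, 17.7468, 354.2000°)
turn_left(132.8°): centre at ρ to the left, rotate +132.8° → (3.1762, 20.5251, 487.0000° ≡ 127.0000°)

(3.1762, 20.5251, 127.0000°)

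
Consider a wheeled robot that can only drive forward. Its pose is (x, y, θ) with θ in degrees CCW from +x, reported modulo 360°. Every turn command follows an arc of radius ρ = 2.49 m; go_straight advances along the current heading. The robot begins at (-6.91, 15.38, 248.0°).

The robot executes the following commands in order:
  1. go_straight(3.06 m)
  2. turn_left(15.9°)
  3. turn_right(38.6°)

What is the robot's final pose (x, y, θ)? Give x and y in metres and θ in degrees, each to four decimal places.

set_pose: (x, y, θ) = (-6.9100, 15.3800, 248.0000°), ρ = 2.49
go_straight(3.06): x += 3.06·cos θ, y += 3.06·sin θ → (-8.0563, 12.5428, 248.0000°)
turn_left(15.9°): centre at ρ to the left, rotate +15.9° → (-8.2235, 11.8746, 263.9000°)
turn_right(38.6°): centre at ρ to the right, rotate −38.6° → (-8.9295, 10.3878, 225.3000°)

(-8.9295, 10.3878, 225.3000°)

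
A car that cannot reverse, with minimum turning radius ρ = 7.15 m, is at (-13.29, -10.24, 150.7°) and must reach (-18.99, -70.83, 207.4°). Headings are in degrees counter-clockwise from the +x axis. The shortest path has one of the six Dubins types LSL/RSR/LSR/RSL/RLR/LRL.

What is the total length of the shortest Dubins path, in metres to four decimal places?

Let ψ = atan2(Δy, Δx) = atan2(-60.59, -5.70) = -95.3743° be the start→goal bearing.
Normalize: d = |goal − start| / ρ = 60.857523/7.15 = 8.511542, α = (θ_start − ψ) mod 360° = 246.0743° = 4.294806 rad, β = (θ_goal − ψ) mod 360° = 302.7743° = 5.284408 rad.
Common terms: sin α = -0.914072, cos α = -0.405552, sin β = -0.840810, cos β = 0.541331, cos(α−β) = 0.549023, d² = 72.446342. Work in radians in the unit-radius frame; every candidate has L = ρ·(t + p + q).
LSL: p² = 2 + d² − 2cos(α−β) + 2d(sin α − sin β) = 72.101146; p = √p² = 8.491239; φ = atan2(cos β − cos α, d + sin α − sin β) = 0.111745 rad; t = (φ − α) mod 2π = 2.100124 rad, q = (β − φ) mod 2π = 5.172663 rad → L = 7.15·(2.100124 + 8.491239 + 5.172663) = 7.15·15.764026 = 112.712788 m
RSR: p² = 2 + d² − 2cos(α−β) + 2d(sin β − sin α) = 74.595446; p = √p² = 8.636866; φ = atan2(cos α − cos β, d − sin α + sin β) = -0.109854 rad; t = (α − φ) mod 2π = 4.404660 rad, q = (φ − β) mod 2π = 0.888924 rad → L = 7.15·(4.404660 + 8.636866 + 0.888924) = 7.15·13.930449 = 99.602711 m
LSR: p² = d² − 2 + 2cos(α−β) + 2d(sin α + sin β) = 41.670890; p = √p² = 6.455299; φ = atan2(−cos α − cos β, d + sin α + sin β) − atan2(−2, p) = 0.280351 rad; t = (φ − α) mod 2π = 2.268730 rad, q = (φ − β) mod 2π = 1.279129 rad → L = 7.15·(2.268730 + 6.455299 + 1.279129) = 7.15·10.003158 = 71.522581 m
RSL: p² = d² − 2 + 2cos(α−β) − 2d(sin α + sin β) = 101.417884; p = √p² = 10.070645; φ = atan2(cos α + cos β, d − sin α − sin β) − atan2(2, p) = -0.182821 rad; t = (α − φ) mod 2π = 4.477628 rad, q = (β − φ) mod 2π = 5.467229 rad → L = 7.15·(4.477628 + 10.070645 + 5.467229) = 7.15·20.015502 = 143.110839 m
RLR: c = (6 − d² + 2cos(α−β) + 2d(sin α − sin β))/8 = -8.324431, |c| > 1 → infeasible
LRL: c = (6 − d² + 2cos(α−β) − 2d(sin α − sin β))/8 = -8.012643, |c| > 1 → infeasible
Shortest: LSR with L = 71.522581 m ≈ 71.5226 m

71.5226 m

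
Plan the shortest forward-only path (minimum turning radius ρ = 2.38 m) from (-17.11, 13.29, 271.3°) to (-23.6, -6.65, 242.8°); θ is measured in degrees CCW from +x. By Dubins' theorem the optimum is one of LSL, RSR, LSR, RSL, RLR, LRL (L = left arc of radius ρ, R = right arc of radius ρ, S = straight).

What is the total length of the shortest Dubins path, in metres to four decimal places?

Let ψ = atan2(Δy, Δx) = atan2(-19.94, -6.49) = -108.0288° be the start→goal bearing.
Normalize: d = |goal − start| / ρ = 20.969590/2.38 = 8.810752, α = (θ_start − ψ) mod 360° = 19.3288° = 0.337352 rad, β = (θ_goal − ψ) mod 360° = 350.8288° = 6.123119 rad.
Common terms: sin α = 0.330990, cos α = 0.943634, sin β = -0.159384, cos β = 0.987217, cos(α−β) = 0.878817, d² = 77.629352. Work in radians in the unit-radius frame; every candidate has L = ρ·(t + p + q).
LSL: p² = 2 + d² − 2cos(α−β) + 2d(sin α − sin β) = 86.512840; p = √p² = 9.301228; φ = atan2(cos β − cos α, d + sin α − sin β) = 0.004686 rad; t = (φ − α) mod 2π = 5.950519 rad, q = (β − φ) mod 2π = 6.118433 rad → L = 2.38·(5.950519 + 9.301228 + 6.118433) = 2.38·21.370180 = 50.861028 m
RSR: p² = 2 + d² − 2cos(α−β) + 2d(sin β − sin α) = 69.230595; p = √p² = 8.320492; φ = atan2(cos α − cos β, d − sin α + sin β) = -0.005238 rad; t = (α − φ) mod 2π = 0.342590 rad, q = (φ − β) mod 2π = 0.154829 rad → L = 2.38·(0.342590 + 8.320492 + 0.154829) = 2.38·8.817911 = 20.986629 m
LSR: p² = d² − 2 + 2cos(α−β) + 2d(sin α + sin β) = 80.410931; p = √p² = 8.967214; φ = atan2(−cos α − cos β, d + sin α + sin β) − atan2(−2, p) = 0.007705 rad; t = (φ − α) mod 2π = 5.953538 rad, q = (φ − β) mod 2π = 0.167772 rad → L = 2.38·(5.953538 + 8.967214 + 0.167772) = 2.38·15.088524 = 35.910687 m
RSL: p² = d² − 2 + 2cos(α−β) − 2d(sin α + sin β) = 74.363041; p = √p² = 8.623401; φ = atan2(cos α + cos β, d − sin α − sin β) − atan2(2, p) = -0.008011 rad; t = (α − φ) mod 2π = 0.345363 rad, q = (β − φ) mod 2π = 6.131130 rad → L = 2.38·(0.345363 + 8.623401 + 6.131130) = 2.38·15.099894 = 35.937748 m
RLR: c = (6 − d² + 2cos(α−β) + 2d(sin α − sin β))/8 = -7.653824, |c| > 1 → infeasible
LRL: c = (6 − d² + 2cos(α−β) − 2d(sin α − sin β))/8 = -9.814105, |c| > 1 → infeasible
Shortest: RSR with L = 20.986629 m ≈ 20.9866 m

20.9866 m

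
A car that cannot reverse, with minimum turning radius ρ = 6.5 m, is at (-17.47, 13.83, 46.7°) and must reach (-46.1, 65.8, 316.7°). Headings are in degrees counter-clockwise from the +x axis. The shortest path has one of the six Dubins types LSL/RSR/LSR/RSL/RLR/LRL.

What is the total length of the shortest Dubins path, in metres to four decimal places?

Let ψ = atan2(Δy, Δx) = atan2(51.97, -28.63) = 118.8501° be the start→goal bearing.
Normalize: d = |goal − start| / ρ = 59.334289/6.5 = 9.128352, α = (θ_start − ψ) mod 360° = 287.8499° = 5.023928 rad, β = (θ_goal − ψ) mod 360° = 197.8499° = 3.453132 rad.
Common terms: sin α = -0.951863, cos α = 0.306524, sin β = -0.306524, cos β = -0.951863, cos(α−β) = 0.000000, d² = 83.326812. Work in radians in the unit-radius frame; every candidate has L = ρ·(t + p + q).
LSL: p² = 2 + d² − 2cos(α−β) + 2d(sin α − sin β) = 73.545045; p = √p² = 8.575841; φ = atan2(cos β − cos α, d + sin α − sin β) = -0.147268 rad; t = (φ − α) mod 2π = 1.111989 rad, q = (β − φ) mod 2π = 3.600400 rad → L = 6.5·(1.111989 + 8.575841 + 3.600400) = 6.5·13.288230 = 86.373493 m
RSR: p² = 2 + d² − 2cos(α−β) + 2d(sin β − sin α) = 97.108579; p = √p² = 9.854369; φ = atan2(cos α − cos β, d − sin α + sin β) = 0.128048 rad; t = (α − φ) mod 2π = 4.895880 rad, q = (φ − β) mod 2π = 2.958102 rad → L = 6.5·(4.895880 + 9.854369 + 2.958102) = 6.5·17.708350 = 115.104276 m
LSR: p² = d² − 2 + 2cos(α−β) + 2d(sin α + sin β) = 58.352817; p = √p² = 7.638902; φ = atan2(−cos α − cos β, d + sin α + sin β) − atan2(−2, p) = 0.337887 rad; t = (φ − α) mod 2π = 1.597145 rad, q = (φ − β) mod 2π = 3.167941 rad → L = 6.5·(1.597145 + 7.638902 + 3.167941) = 6.5·12.403987 = 80.625916 m
RSL: p² = d² − 2 + 2cos(α−β) − 2d(sin α + sin β) = 104.300807; p = √p² = 10.212777; φ = atan2(cos α + cos β, d − sin α − sin β) − atan2(2, p) = -0.255437 rad; t = (α − φ) mod 2π = 5.279365 rad, q = (β − φ) mod 2π = 3.708569 rad → L = 6.5·(5.279365 + 10.212777 + 3.708569) = 6.5·19.200710 = 124.804616 m
RLR: c = (6 − d² + 2cos(α−β) + 2d(sin α − sin β))/8 = -11.138572, |c| > 1 → infeasible
LRL: c = (6 − d² + 2cos(α−β) − 2d(sin α − sin β))/8 = -8.193131, |c| > 1 → infeasible
Shortest: LSR with L = 80.625916 m ≈ 80.6259 m

80.6259 m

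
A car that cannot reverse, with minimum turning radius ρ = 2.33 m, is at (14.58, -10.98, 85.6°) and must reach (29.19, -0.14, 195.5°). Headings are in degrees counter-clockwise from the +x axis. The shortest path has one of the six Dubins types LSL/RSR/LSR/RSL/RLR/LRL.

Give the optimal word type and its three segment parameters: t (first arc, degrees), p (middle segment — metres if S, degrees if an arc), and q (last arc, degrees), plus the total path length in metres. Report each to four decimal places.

Let ψ = atan2(Δy, Δx) = atan2(10.84, 14.61) = 36.5738° be the start→goal bearing.
Normalize: d = |goal − start| / ρ = 18.192243/2.33 = 7.807830, α = (θ_start − ψ) mod 360° = 49.0262° = 0.855668 rad, β = (θ_goal − ψ) mod 360° = 158.9262° = 2.773785 rad.
Common terms: sin α = 0.755009, cos α = 0.655714, sin β = 0.359571, cos β = -0.933118, cos(α−β) = -0.340380, d² = 60.962202. Work in radians in the unit-radius frame; every candidate has L = ρ·(t + p + q).
LSL: p² = 2 + d² − 2cos(α−β) + 2d(sin α − sin β) = 69.817987; p = √p² = 8.355716; φ = atan2(cos β − cos α, d + sin α − sin β) = -0.191314 rad; t = (φ − α) mod 2π = 5.236203 rad, q = (β − φ) mod 2π = 2.965099 rad → L = 2.33·(5.236203 + 8.355716 + 2.965099) = 2.33·16.557018 = 38.577852 m
RSR: p² = 2 + d² − 2cos(α−β) + 2d(sin β − sin α) = 57.467936; p = √p² = 7.580761; φ = atan2(cos α − cos β, d − sin α + sin β) = 0.211153 rad; t = (α − φ) mod 2π = 0.644515 rad, q = (φ − β) mod 2π = 3.720554 rad → L = 2.33·(0.644515 + 7.580761 + 3.720554) = 2.33·11.945829 = 27.833782 m
LSR: p² = d² − 2 + 2cos(α−β) + 2d(sin α + sin β) = 75.686343; p = √p² = 8.699790; φ = atan2(−cos α − cos β, d + sin α + sin β) − atan2(−2, p) = 0.257045 rad; t = (φ − α) mod 2π = 5.684563 rad, q = (φ − β) mod 2π = 3.766446 rad → L = 2.33·(5.684563 + 8.699790 + 3.766446) = 2.33·18.150798 = 42.291360 m
RSL: p² = d² − 2 + 2cos(α−β) − 2d(sin α + sin β) = 40.876544; p = √p² = 6.393477; φ = atan2(cos α + cos β, d − sin α − sin β) − atan2(2, p) = -0.344597 rad; t = (α − φ) mod 2π = 1.200265 rad, q = (β − φ) mod 2π = 3.118381 rad → L = 2.33·(1.200265 + 6.393477 + 3.118381) = 2.33·10.712123 = 24.959246 m
RLR: c = (6 − d² + 2cos(α−β) + 2d(sin α − sin β))/8 = -6.183492, |c| > 1 → infeasible
LRL: c = (6 − d² + 2cos(α−β) − 2d(sin α − sin β))/8 = -7.727248, |c| > 1 → infeasible
Shortest: RSL with L = 24.959246 m ≈ 24.9592 m
Convert RSL to answer units (arcs ×180/π): t = 1.200265·180/π = 68.7701°, p = ρ·p = 2.33·6.393477 = 14.8968 m, q = 3.118381·180/π = 178.6701°, L = 24.9592 m.

RSL: t = 68.7701°, p = 14.8968 m, q = 178.6701°, L = 24.9592 m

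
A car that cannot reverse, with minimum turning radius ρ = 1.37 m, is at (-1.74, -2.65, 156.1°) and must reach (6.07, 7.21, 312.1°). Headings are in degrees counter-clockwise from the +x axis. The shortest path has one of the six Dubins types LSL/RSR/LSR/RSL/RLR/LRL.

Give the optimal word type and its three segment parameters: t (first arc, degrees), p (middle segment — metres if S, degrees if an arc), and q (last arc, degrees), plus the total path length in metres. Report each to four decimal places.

RSR: t = 105.1541°, p = 9.9015 m, q = 98.8459°, L = 14.7793 m

Let ψ = atan2(Δy, Δx) = atan2(9.86, 7.81) = 51.6176° be the start→goal bearing.
Normalize: d = |goal − start| / ρ = 12.578382/1.37 = 9.181301, α = (θ_start − ψ) mod 360° = 104.4824° = 1.823561 rad, β = (θ_goal − ψ) mod 360° = 260.4824° = 4.546275 rad.
Common terms: sin α = 0.968225, cos α = -0.250082, sin β = -0.986235, cos β = -0.165351, cos(α−β) = -0.913545, d² = 84.296286. Work in radians in the unit-radius frame; every candidate has L = ρ·(t + p + q).
LSL: p² = 2 + d² − 2cos(α−β) + 2d(sin α − sin β) = 124.012337; p = √p² = 11.136083; φ = atan2(cos β − cos α, d + sin α − sin β) = 0.007609 rad; t = (φ − α) mod 2π = 4.467233 rad, q = (β − φ) mod 2π = 4.538666 rad → L = 1.37·(4.467233 + 11.136083 + 4.538666) = 1.37·20.141982 = 27.594515 m
RSR: p² = 2 + d² − 2cos(α−β) + 2d(sin β − sin α) = 52.234417; p = √p² = 7.227338; φ = atan2(cos α − cos β, d − sin α + sin β) = -0.011724 rad; t = (α − φ) mod 2π = 1.835285 rad, q = (φ − β) mod 2π = 1.725186 rad → L = 1.37·(1.835285 + 7.227338 + 1.725186) = 1.37·10.787810 = 14.779300 m
LSR: p² = d² − 2 + 2cos(α−β) + 2d(sin α + sin β) = 80.138483; p = √p² = 8.952010; φ = atan2(−cos α − cos β, d + sin α + sin β) − atan2(−2, p) = 0.265110 rad; t = (φ − α) mod 2π = 4.724734 rad, q = (φ − β) mod 2π = 2.002020 rad → L = 1.37·(4.724734 + 8.952010 + 2.002020) = 1.37·15.678763 = 21.479906 m
RSL: p² = d² − 2 + 2cos(α−β) − 2d(sin α + sin β) = 80.799908; p = √p² = 8.988877; φ = atan2(cos α + cos β, d − sin α − sin β) − atan2(2, p) = -0.264059 rad; t = (α − φ) mod 2π = 2.087621 rad, q = (β − φ) mod 2π = 4.810334 rad → L = 1.37·(2.087621 + 8.988877 + 4.810334) = 1.37·15.886832 = 21.764960 m
RLR: c = (6 − d² + 2cos(α−β) + 2d(sin α − sin β))/8 = -5.529302, |c| > 1 → infeasible
LRL: c = (6 − d² + 2cos(α−β) − 2d(sin α − sin β))/8 = -14.501542, |c| > 1 → infeasible
Shortest: RSR with L = 14.779300 m ≈ 14.7793 m
Convert RSR to answer units (arcs ×180/π): t = 1.835285·180/π = 105.1541°, p = ρ·p = 1.37·7.227338 = 9.9015 m, q = 1.725186·180/π = 98.8459°, L = 14.7793 m.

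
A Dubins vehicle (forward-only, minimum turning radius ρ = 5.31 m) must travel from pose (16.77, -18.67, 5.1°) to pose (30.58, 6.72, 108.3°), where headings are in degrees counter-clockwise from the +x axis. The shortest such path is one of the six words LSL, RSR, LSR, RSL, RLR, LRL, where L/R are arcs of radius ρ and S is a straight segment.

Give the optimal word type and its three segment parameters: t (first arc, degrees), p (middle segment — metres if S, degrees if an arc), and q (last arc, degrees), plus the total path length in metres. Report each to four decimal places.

LSL: t = 58.2760°, p = 20.6201 m, q = 44.9240°, L = 30.1844 m

Let ψ = atan2(Δy, Δx) = atan2(25.39, 13.81) = 61.4576° be the start→goal bearing.
Normalize: d = |goal − start| / ρ = 28.902737/5.31 = 5.443077, α = (θ_start − ψ) mod 360° = 303.6424° = 5.299560 rad, β = (θ_goal − ψ) mod 360° = 46.8424° = 0.817555 rad.
Common terms: sin α = -0.832511, cos α = 0.554008, sin β = 0.729475, cos β = 0.684007, cos(α−β) = -0.228351, d² = 29.627083. Work in radians in the unit-radius frame; every candidate has L = ρ·(t + p + q).
LSL: p² = 2 + d² − 2cos(α−β) + 2d(sin α − sin β) = 15.079760; p = √p² = 3.883267; φ = atan2(cos β − cos α, d + sin α − sin β) = 0.033483 rad; t = (φ − α) mod 2π = 1.017108 rad, q = (β − φ) mod 2π = 0.784072 rad → L = 5.31·(1.017108 + 3.883267 + 0.784072) = 5.31·5.684446 = 30.184411 m
RSR: p² = 2 + d² − 2cos(α−β) + 2d(sin β − sin α) = 49.087810; p = √p² = 7.006269; φ = atan2(cos α − cos β, d − sin α + sin β) = -0.018556 rad; t = (α − φ) mod 2π = 5.318116 rad, q = (φ − β) mod 2π = 5.447075 rad → L = 5.31·(5.318116 + 7.006269 + 5.447075) = 5.31·17.771460 = 94.366453 m
LSR: p² = d² − 2 + 2cos(α−β) + 2d(sin α + sin β) = 26.048717; p = √p² = 5.103794; φ = atan2(−cos α − cos β, d + sin α + sin β) − atan2(−2, p) = 0.145662 rad; t = (φ − α) mod 2π = 1.129288 rad, q = (φ − β) mod 2π = 5.611293 rad → L = 5.31·(1.129288 + 5.103794 + 5.611293) = 5.31·11.844375 = 62.893631 m
RSL: p² = d² − 2 + 2cos(α−β) − 2d(sin α + sin β) = 28.292046; p = √p² = 5.319027; φ = atan2(cos α + cos β, d − sin α − sin β) − atan2(2, p) = -0.140033 rad; t = (α − φ) mod 2π = 5.439593 rad, q = (β − φ) mod 2π = 0.957588 rad → L = 5.31·(5.439593 + 5.319027 + 0.957588) = 5.31·11.716208 = 62.213062 m
RLR: c = (6 − d² + 2cos(α−β) + 2d(sin α − sin β))/8 = -5.135976, |c| > 1 → infeasible
LRL: c = (6 − d² + 2cos(α−β) − 2d(sin α − sin β))/8 = -0.884970; p = 2π − arccos c = 3.625959 rad; φ = atan2(cos β − cos α, d + sin α − sin β) = 0.033483 rad; t = (φ − α + p/2) mod 2π = 2.830088 rad, q = (β − α − t + p) mod 2π = 2.597051 rad → L = 5.31·(2.830088 + 3.625959 + 2.597051) = 5.31·9.053099 = 48.071954 m
Shortest: LSL with L = 30.184411 m ≈ 30.1844 m
Convert LSL to answer units (arcs ×180/π): t = 1.017108·180/π = 58.2760°, p = ρ·p = 5.31·3.883267 = 20.6201 m, q = 0.784072·180/π = 44.9240°, L = 30.1844 m.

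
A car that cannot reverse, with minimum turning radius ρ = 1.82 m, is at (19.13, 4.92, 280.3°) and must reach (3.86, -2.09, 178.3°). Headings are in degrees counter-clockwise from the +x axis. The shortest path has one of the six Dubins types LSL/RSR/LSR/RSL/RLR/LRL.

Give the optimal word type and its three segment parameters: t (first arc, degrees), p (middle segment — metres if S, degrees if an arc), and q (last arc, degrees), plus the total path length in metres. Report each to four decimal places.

RSR: t = 80.3793°, p = 14.2798 m, q = 21.6207°, L = 17.5198 m

Let ψ = atan2(Δy, Δx) = atan2(-7.01, -15.27) = -155.3416° be the start→goal bearing.
Normalize: d = |goal − start| / ρ = 16.802172/1.82 = 9.231963, α = (θ_start − ψ) mod 360° = 75.6416° = 1.320194 rad, β = (θ_goal − ψ) mod 360° = 333.6416° = 5.823144 rad.
Common terms: sin α = 0.968763, cos α = 0.247987, sin β = -0.443985, cos β = 0.896034, cos(α−β) = -0.207912, d² = 85.229139. Work in radians in the unit-radius frame; every candidate has L = ρ·(t + p + q).
LSL: p² = 2 + d² − 2cos(α−β) + 2d(sin α − sin β) = 113.729848; p = √p² = 10.664420; φ = atan2(cos β − cos α, d + sin α − sin β) = 0.060805 rad; t = (φ − α) mod 2π = 5.023796 rad, q = (β − φ) mod 2π = 5.762339 rad → L = 1.82·(5.023796 + 10.664420 + 5.762339) = 1.82·21.450555 = 39.040009 m
RSR: p² = 2 + d² − 2cos(α−β) + 2d(sin β − sin α) = 61.560076; p = √p² = 7.846023; φ = atan2(cos α − cos β, d − sin α + sin β) = -0.082690 rad; t = (α − φ) mod 2π = 1.402884 rad, q = (φ − β) mod 2π = 0.377352 rad → L = 1.82·(1.402884 + 7.846023 + 0.377352) = 1.82·9.626259 = 17.519791 m
LSR: p² = d² − 2 + 2cos(α−β) + 2d(sin α + sin β) = 92.502777; p = √p² = 9.617836; φ = atan2(−cos α − cos β, d + sin α + sin β) − atan2(−2, p) = 0.088304 rad; t = (φ − α) mod 2π = 5.051295 rad, q = (φ − β) mod 2π = 0.548345 rad → L = 1.82·(5.051295 + 9.617836 + 0.548345) = 1.82·15.217476 = 27.695807 m
RSL: p² = d² − 2 + 2cos(α−β) − 2d(sin α + sin β) = 73.123854; p = √p² = 8.551249; φ = atan2(cos α + cos β, d − sin α − sin β) − atan2(2, p) = -0.099114 rad; t = (α − φ) mod 2π = 1.419308 rad, q = (β − φ) mod 2π = 5.922258 rad → L = 1.82·(1.419308 + 8.551249 + 5.922258) = 1.82·15.892815 = 28.924924 m
RLR: c = (6 − d² + 2cos(α−β) + 2d(sin α − sin β))/8 = -6.695010, |c| > 1 → infeasible
LRL: c = (6 − d² + 2cos(α−β) − 2d(sin α − sin β))/8 = -13.216231, |c| > 1 → infeasible
Shortest: RSR with L = 17.519791 m ≈ 17.5198 m
Convert RSR to answer units (arcs ×180/π): t = 1.402884·180/π = 80.3793°, p = ρ·p = 1.82·7.846023 = 14.2798 m, q = 0.377352·180/π = 21.6207°, L = 17.5198 m.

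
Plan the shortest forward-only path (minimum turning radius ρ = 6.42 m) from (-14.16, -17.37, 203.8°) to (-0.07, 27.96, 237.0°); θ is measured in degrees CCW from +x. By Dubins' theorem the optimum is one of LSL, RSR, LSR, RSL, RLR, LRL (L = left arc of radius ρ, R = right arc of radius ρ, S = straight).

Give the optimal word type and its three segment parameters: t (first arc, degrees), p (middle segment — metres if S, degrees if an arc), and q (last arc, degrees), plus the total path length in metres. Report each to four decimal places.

RSL: t = 163.0523°, p = 40.1880 m, q = 196.2523°, L = 80.4481 m

Let ψ = atan2(Δy, Δx) = atan2(45.33, 14.09) = 72.7331° be the start→goal bearing.
Normalize: d = |goal − start| / ρ = 47.469327/6.42 = 7.393976, α = (θ_start − ψ) mod 360° = 131.0669° = 2.287549 rad, β = (θ_goal − ψ) mod 360° = 164.2669° = 2.866998 rad.
Common terms: sin α = 0.753943, cos α = -0.656940, sin β = 0.271157, cos β = -0.962535, cos(α−β) = 0.836764, d² = 54.670883. Work in radians in the unit-radius frame; every candidate has L = ρ·(t + p + q).
LSL: p² = 2 + d² − 2cos(α−β) + 2d(sin α − sin β) = 62.136778; p = √p² = 7.882689; φ = atan2(cos β − cos α, d + sin α − sin β) = -0.038778 rad; t = (φ − α) mod 2π = 3.956859 rad, q = (β − φ) mod 2π = 2.905776 rad → L = 6.42·(3.956859 + 7.882689 + 2.905776) = 6.42·14.745323 = 94.664975 m
RSR: p² = 2 + d² − 2cos(α−β) + 2d(sin β − sin α) = 47.857931; p = √p² = 6.917943; φ = atan2(cos α − cos β, d − sin α + sin β) = 0.044189 rad; t = (α − φ) mod 2π = 2.243360 rad, q = (φ − β) mod 2π = 3.460376 rad → L = 6.42·(2.243360 + 6.917943 + 3.460376) = 6.42·12.621679 = 81.031177 m
LSR: p² = d² − 2 + 2cos(α−β) + 2d(sin α + sin β) = 69.503536; p = √p² = 8.336878; φ = atan2(−cos α − cos β, d + sin α + sin β) − atan2(−2, p) = 0.425485 rad; t = (φ − α) mod 2π = 4.421121 rad, q = (φ − β) mod 2π = 3.841672 rad → L = 6.42·(4.421121 + 8.336878 + 3.841672) = 6.42·16.599672 = 106.569892 m
RSL: p² = d² − 2 + 2cos(α−β) − 2d(sin α + sin β) = 39.185288; p = √p² = 6.259815; φ = atan2(cos α + cos β, d − sin α − sin β) − atan2(2, p) = -0.558250 rad; t = (α − φ) mod 2π = 2.845799 rad, q = (β − φ) mod 2π = 3.425248 rad → L = 6.42·(2.845799 + 6.259815 + 3.425248) = 6.42·12.530863 = 80.448139 m
RLR: c = (6 − d² + 2cos(α−β) + 2d(sin α − sin β))/8 = -4.982241, |c| > 1 → infeasible
LRL: c = (6 − d² + 2cos(α−β) − 2d(sin α − sin β))/8 = -6.767097, |c| > 1 → infeasible
Shortest: RSL with L = 80.448139 m ≈ 80.4481 m
Convert RSL to answer units (arcs ×180/π): t = 2.845799·180/π = 163.0523°, p = ρ·p = 6.42·6.259815 = 40.1880 m, q = 3.425248·180/π = 196.2523°, L = 80.4481 m.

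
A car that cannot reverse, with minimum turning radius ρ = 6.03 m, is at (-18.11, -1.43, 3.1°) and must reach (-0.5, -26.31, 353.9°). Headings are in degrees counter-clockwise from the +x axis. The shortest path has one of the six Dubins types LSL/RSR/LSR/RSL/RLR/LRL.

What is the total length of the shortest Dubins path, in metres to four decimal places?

Let ψ = atan2(Δy, Δx) = atan2(-24.88, 17.61) = -54.7092° be the start→goal bearing.
Normalize: d = |goal − start| / ρ = 30.481576/6.03 = 5.054988, α = (θ_start − ψ) mod 360° = 57.8092° = 1.008962 rad, β = (θ_goal − ψ) mod 360° = 48.6092° = 0.848391 rad.
Common terms: sin α = 0.846279, cos α = 0.532740, sin β = 0.750218, cos β = 0.661191, cos(α−β) = 0.987136, d² = 25.552902. Work in radians in the unit-radius frame; every candidate has L = ρ·(t + p + q).
LSL: p² = 2 + d² − 2cos(α−β) + 2d(sin α − sin β) = 26.549807; p = √p² = 5.152651; φ = atan2(cos β − cos α, d + sin α − sin β) = 0.024932 rad; t = (φ − α) mod 2π = 5.299155 rad, q = (β − φ) mod 2π = 0.823460 rad → L = 6.03·(5.299155 + 5.152651 + 0.823460) = 6.03·11.275266 = 67.989851 m
RSR: p² = 2 + d² − 2cos(α−β) + 2d(sin β − sin α) = 24.607451; p = √p² = 4.960590; φ = atan2(cos α − cos β, d − sin α + sin β) = -0.025897 rad; t = (α − φ) mod 2π = 1.034859 rad, q = (φ − β) mod 2π = 5.408897 rad → L = 6.03·(1.034859 + 4.960590 + 5.408897) = 6.03·11.404345 = 68.768203 m
LSR: p² = d² − 2 + 2cos(α−β) + 2d(sin α + sin β) = 41.667717; p = √p² = 6.455054; φ = atan2(−cos α − cos β, d + sin α + sin β) − atan2(−2, p) = 0.122848 rad; t = (φ − α) mod 2π = 5.397072 rad, q = (φ − β) mod 2π = 5.557642 rad → L = 6.03·(5.397072 + 6.455054 + 5.557642) = 6.03·17.409767 = 104.980896 m
RSL: p² = d² − 2 + 2cos(α−β) − 2d(sin α + sin β) = 9.386631; p = √p² = 3.063761; φ = atan2(cos α + cos β, d − sin α − sin β) − atan2(2, p) = -0.245928 rad; t = (α − φ) mod 2π = 1.254890 rad, q = (β − φ) mod 2π = 1.094319 rad → L = 6.03·(1.254890 + 3.063761 + 1.094319) = 6.03·5.412970 = 32.640209 m
RLR: c = (6 − d² + 2cos(α−β) + 2d(sin α − sin β))/8 = -2.075931, |c| > 1 → infeasible
LRL: c = (6 − d² + 2cos(α−β) − 2d(sin α − sin β))/8 = -2.318726, |c| > 1 → infeasible
Shortest: RSL with L = 32.640209 m ≈ 32.6402 m

32.6402 m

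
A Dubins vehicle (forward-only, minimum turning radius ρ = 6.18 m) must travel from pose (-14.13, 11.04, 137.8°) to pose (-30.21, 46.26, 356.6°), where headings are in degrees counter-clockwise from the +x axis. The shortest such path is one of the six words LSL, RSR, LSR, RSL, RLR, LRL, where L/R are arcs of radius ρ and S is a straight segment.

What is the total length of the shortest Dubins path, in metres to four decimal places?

47.2172 m

Let ψ = atan2(Δy, Δx) = atan2(35.22, -16.08) = 114.5395° be the start→goal bearing.
Normalize: d = |goal − start| / ρ = 38.717112/6.18 = 6.264905, α = (θ_start − ψ) mod 360° = 23.2605° = 0.405973 rad, β = (θ_goal − ψ) mod 360° = 242.0605° = 4.224753 rad.
Common terms: sin α = 0.394912, cos α = 0.918719, sin β = -0.883443, cos β = -0.468539, cos(α−β) = -0.779338, d² = 39.249034. Work in radians in the unit-radius frame; every candidate has L = ρ·(t + p + q).
LSL: p² = 2 + d² − 2cos(α−β) + 2d(sin α − sin β) = 58.825260; p = √p² = 7.669763; φ = atan2(cos β − cos α, d + sin α − sin β) = -0.181875 rad; t = (φ − α) mod 2π = 5.695338 rad, q = (β − φ) mod 2π = 4.406628 rad → L = 6.18·(5.695338 + 7.669763 + 4.406628) = 6.18·17.771728 = 109.829282 m
RSR: p² = 2 + d² − 2cos(α−β) + 2d(sin β − sin α) = 26.790159; p = √p² = 5.175921; φ = atan2(cos α − cos β, d − sin α + sin β) = 0.271339 rad; t = (α − φ) mod 2π = 0.134634 rad, q = (φ − β) mod 2π = 2.329771 rad → L = 6.18·(0.134634 + 5.175921 + 2.329771) = 6.18·7.640326 = 47.217215 m
LSR: p² = d² − 2 + 2cos(α−β) + 2d(sin α + sin β) = 29.569164; p = √p² = 5.437754; φ = atan2(−cos α − cos β, d + sin α + sin β) − atan2(−2, p) = 0.274665 rad; t = (φ − α) mod 2π = 6.151878 rad, q = (φ − β) mod 2π = 2.333097 rad → L = 6.18·(6.151878 + 5.437754 + 2.333097) = 6.18·13.922729 = 86.042463 m
RSL: p² = d² − 2 + 2cos(α−β) − 2d(sin α + sin β) = 41.811552; p = √p² = 6.466185; φ = atan2(cos α + cos β, d − sin α − sin β) − atan2(2, p) = -0.233407 rad; t = (α − φ) mod 2π = 0.639380 rad, q = (β − φ) mod 2π = 4.458160 rad → L = 6.18·(0.639380 + 6.466185 + 4.458160) = 6.18·11.563725 = 71.463822 m
RLR: c = (6 − d² + 2cos(α−β) + 2d(sin α − sin β))/8 = -2.348770, |c| > 1 → infeasible
LRL: c = (6 − d² + 2cos(α−β) − 2d(sin α − sin β))/8 = -6.353158, |c| > 1 → infeasible
Shortest: RSR with L = 47.217215 m ≈ 47.2172 m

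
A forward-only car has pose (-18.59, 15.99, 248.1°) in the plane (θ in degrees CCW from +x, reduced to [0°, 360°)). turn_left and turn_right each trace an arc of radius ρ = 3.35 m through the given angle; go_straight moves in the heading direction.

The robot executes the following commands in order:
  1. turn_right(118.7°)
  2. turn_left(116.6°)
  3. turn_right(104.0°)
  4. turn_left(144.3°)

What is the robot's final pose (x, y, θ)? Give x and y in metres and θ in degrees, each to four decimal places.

(-40.3366, 9.4920, 286.3000°)

set_pose: (x, y, θ) = (-18.5900, 15.9900, 248.1000°), ρ = 3.35
turn_right(118.7°): centre at ρ to the right, rotate −118.7° → (-24.2869, 15.1132, 129.4000°)
turn_left(116.6°): centre at ρ to the left, rotate +116.6° → (-29.9359, 14.3494, 246.0000°)
turn_right(104.0°): centre at ρ to the right, rotate −104.0° → (-35.0588, 13.0721, 142.0000°)
turn_left(144.3°): centre at ρ to the left, rotate +144.3° → (-40.3366, 9.4920, 286.3000°)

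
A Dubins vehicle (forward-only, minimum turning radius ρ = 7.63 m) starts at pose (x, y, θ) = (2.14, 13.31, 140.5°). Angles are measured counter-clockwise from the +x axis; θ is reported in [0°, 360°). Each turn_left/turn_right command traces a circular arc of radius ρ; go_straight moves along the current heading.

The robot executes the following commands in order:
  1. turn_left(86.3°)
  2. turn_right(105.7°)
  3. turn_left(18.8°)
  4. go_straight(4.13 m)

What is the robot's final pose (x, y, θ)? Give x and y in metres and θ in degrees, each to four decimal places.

set_pose: (x, y, θ) = (2.1400, 13.3100, 140.5000°), ρ = 7.63
turn_left(86.3°): centre at ρ to the left, rotate +86.3° → (-8.2753, 12.6456, 226.8000°)
turn_right(105.7°): centre at ρ to the right, rotate −105.7° → (-20.3707, 13.9275, 121.1000°)
turn_left(18.8°): centre at ρ to the left, rotate +18.8° → (-21.9893, 15.8227, 139.9000°)
go_straight(4.13): x += 4.13·cos θ, y += 4.13·sin θ → (-25.1484, 18.4830, 139.9000°)

(-25.1484, 18.4830, 139.9000°)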